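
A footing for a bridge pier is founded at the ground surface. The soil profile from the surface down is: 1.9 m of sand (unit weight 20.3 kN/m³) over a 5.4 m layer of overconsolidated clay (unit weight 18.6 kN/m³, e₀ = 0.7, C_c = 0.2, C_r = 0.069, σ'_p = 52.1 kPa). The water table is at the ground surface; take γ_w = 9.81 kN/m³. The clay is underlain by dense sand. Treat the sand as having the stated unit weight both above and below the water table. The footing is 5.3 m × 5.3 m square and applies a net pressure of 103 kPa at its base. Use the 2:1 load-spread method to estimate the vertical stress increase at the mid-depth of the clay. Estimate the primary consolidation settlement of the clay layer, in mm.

Mid-depth of clay below the ground surface: z = 1.9 + 5.4/2 = 4.6 m.
Total vertical stress at mid-clay: σ_v = 20.3×1.9 + 18.6×2.7 = 88.79 kPa.
Pore pressure: u = 9.81×(4.6 − 0) = 45.126 kPa.
Initial effective stress: σ'_0 = σ_v − u = 88.79 − 45.126 = 43.664 kPa.
Stress increase at mid-clay by the 2:1 spreading method:
Δσ = qBL/((B+z)(L+z)) = 103×5.3×5.3/((5.3+4.6)(5.3+4.6)) = 29.52 kPa
Final effective stress: σ'_f = 43.664 + 29.52 = 73.184 kPa.
σ'_f = 73.184 > σ'_p = 52.1 kPa, so the stress path crosses the preconsolidation pressure — recompression up to σ'_p, then virgin compression beyond:
S_c = H/(1+e₀)·[C_r·log₁₀(σ'_p/σ'_0) + C_c·log₁₀(σ'_f/σ'_p)]
    = 5.4/1.7 × [0.069×log₁₀(52.1/43.664) + 0.2×log₁₀(73.184/52.1)]
    = 3.1765 × [0.0052933 + 0.029516] = 0.1106 m

S_c ≈ 111 mm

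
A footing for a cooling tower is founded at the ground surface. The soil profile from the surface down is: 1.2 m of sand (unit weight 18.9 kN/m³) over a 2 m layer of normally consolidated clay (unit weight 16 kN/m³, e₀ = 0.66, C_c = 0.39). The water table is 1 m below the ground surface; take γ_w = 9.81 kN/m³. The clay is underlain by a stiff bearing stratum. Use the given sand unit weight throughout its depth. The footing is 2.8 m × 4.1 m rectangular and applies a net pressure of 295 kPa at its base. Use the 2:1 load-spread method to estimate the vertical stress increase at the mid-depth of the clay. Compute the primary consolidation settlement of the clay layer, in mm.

Mid-depth of clay below the ground surface: z = 1.2 + 2/2 = 2.2 m.
Total vertical stress at mid-clay: σ_v = 18.9×1.2 + 16×1 = 38.68 kPa.
Pore pressure: u = 9.81×(2.2 − 1) = 11.772 kPa.
Initial effective stress: σ'_0 = σ_v − u = 38.68 − 11.772 = 26.908 kPa.
Stress increase at mid-clay by the 2:1 spreading method:
Δσ = qBL/((B+z)(L+z)) = 295×2.8×4.1/((2.8+2.2)(4.1+2.2)) = 107.51 kPa
Final effective stress: σ'_f = σ'_0 + Δσ = 26.908 + 107.51 = 134.42 kPa.
Normally consolidated clay, so the full stress increment lies on the virgin compression line:
S_c = C_c·H/(1+e₀)·log₁₀(σ'_f/σ'_0) = 0.39×2/(1+0.66)×log₁₀(134.42/26.908)
    = 0.46988 × 0.69858 = 0.3282 m

S_c ≈ 328 mm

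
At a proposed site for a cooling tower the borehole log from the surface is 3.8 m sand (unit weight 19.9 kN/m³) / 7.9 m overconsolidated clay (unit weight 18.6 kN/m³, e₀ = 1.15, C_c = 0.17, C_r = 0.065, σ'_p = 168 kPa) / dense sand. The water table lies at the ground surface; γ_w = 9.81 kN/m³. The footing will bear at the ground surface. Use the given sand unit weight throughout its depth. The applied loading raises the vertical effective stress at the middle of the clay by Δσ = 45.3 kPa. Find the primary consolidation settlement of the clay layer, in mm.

Mid-depth of clay below the ground surface: z = 3.8 + 7.9/2 = 7.75 m.
Total vertical stress at mid-clay: σ_v = 19.9×3.8 + 18.6×3.95 = 149.09 kPa.
Pore pressure: u = 9.81×(7.75 − 0) = 76.028 kPa.
Initial effective stress: σ'_0 = σ_v − u = 149.09 − 76.028 = 73.062 kPa.
Final effective stress: σ'_f = 73.062 + 45.3 = 118.36 kPa.
σ'_f = 118.36 ≤ σ'_p = 168 kPa, so the clay remains overconsolidated and only the recompression index applies:
S_c = C_r·H/(1+e₀)·log₁₀(σ'_f/σ'_0) = 0.065×7.9/2.15×log₁₀(118.36/73.062)
    = 0.23884 × 0.20951 = 0.05004 m

S_c ≈ 50 mm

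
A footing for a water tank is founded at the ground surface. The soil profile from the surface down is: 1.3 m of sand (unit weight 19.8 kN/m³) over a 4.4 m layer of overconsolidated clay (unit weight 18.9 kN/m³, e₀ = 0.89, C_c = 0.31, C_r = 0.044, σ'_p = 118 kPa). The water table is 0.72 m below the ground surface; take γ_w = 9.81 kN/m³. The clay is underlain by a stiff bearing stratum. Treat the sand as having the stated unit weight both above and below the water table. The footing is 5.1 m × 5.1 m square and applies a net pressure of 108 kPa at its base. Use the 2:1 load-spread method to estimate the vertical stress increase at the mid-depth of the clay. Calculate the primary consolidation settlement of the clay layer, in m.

S_c ≈ 0.0297 m

Mid-depth of clay below the ground surface: z = 1.3 + 4.4/2 = 3.5 m.
Total vertical stress at mid-clay: σ_v = 19.8×1.3 + 18.9×2.2 = 67.32 kPa.
Pore pressure: u = 9.81×(3.5 − 0.72) = 27.272 kPa.
Initial effective stress: σ'_0 = σ_v − u = 67.32 − 27.272 = 40.048 kPa.
Stress increase at mid-clay by the 2:1 spreading method:
Δσ = qBL/((B+z)(L+z)) = 108×5.1×5.1/((5.1+3.5)(5.1+3.5)) = 37.981 kPa
Final effective stress: σ'_f = 40.048 + 37.981 = 78.029 kPa.
σ'_f = 78.029 ≤ σ'_p = 118 kPa, so the clay remains overconsolidated and only the recompression index applies:
S_c = C_r·H/(1+e₀)·log₁₀(σ'_f/σ'_0) = 0.044×4.4/1.89×log₁₀(78.029/40.048)
    = 0.10243 × 0.28968 = 0.02967 m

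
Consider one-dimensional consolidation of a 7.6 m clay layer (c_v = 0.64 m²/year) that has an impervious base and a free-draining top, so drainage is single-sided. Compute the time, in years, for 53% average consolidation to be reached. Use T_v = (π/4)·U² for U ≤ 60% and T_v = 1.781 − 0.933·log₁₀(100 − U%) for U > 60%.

Drainage path length: H_d = H = 7.6 m (single drainage).
U ≤ 60%: T_v = (π/4)·U² = (π/4)×0.53² = 0.22062.
t = T_v·H_d²/c_v = 0.22062×7.6²/0.64 = 19.91 years.

t ≈ 19.9 years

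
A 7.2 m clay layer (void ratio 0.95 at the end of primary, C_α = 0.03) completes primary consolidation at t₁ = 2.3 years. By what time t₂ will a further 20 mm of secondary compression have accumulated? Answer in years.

t₂ ≈ 3.49 years

S_s = C_α·H/(1+e_p)·log₁₀(t₂/t₁) ⇒ log₁₀(t₂/t₁) = S_s·(1+e_p)/(C_α·H).
log₁₀(t₂/t₁) = 0.02 × (1+0.95) / (0.03×7.2) = 0.1806
t₂ = t₁ × 10^0.1806 = 2.3 × 1.515 = 3.486 years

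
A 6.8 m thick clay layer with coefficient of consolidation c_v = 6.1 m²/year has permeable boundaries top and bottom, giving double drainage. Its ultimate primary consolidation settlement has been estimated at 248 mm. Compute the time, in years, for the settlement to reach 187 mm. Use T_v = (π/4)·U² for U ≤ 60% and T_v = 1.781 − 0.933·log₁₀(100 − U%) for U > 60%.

t ≈ 0.916 years

Drainage path length: H_d = H/2 = 3.4 m (double drainage).
U = S(t)/S_ult = 187/248 = 0.754.
U > 60%: T_v = 1.781 − 0.933·log₁₀(100 − 75.403) = 0.48331.
t = T_v·H_d²/c_v = 0.48331×3.4²/6.1 = 0.9159 years.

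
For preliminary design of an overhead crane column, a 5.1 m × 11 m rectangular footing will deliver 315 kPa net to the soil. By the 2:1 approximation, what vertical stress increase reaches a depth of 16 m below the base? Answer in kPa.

Δσ_z ≈ 31 kPa

By the 2:1 method the load spreads at 1 horizontal : 2 vertical, so at depth z the loaded area has grown by z in each plan dimension:
Δσ = qBL/((B+z)(L+z)) = 315×5.1×11/((5.1+16)(11+16)) = 31.019 kPa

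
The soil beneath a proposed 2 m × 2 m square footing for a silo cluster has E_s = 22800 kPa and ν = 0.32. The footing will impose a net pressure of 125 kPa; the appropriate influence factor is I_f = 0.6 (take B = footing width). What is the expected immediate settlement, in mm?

Immediate (elastic) settlement: S_e = q·B·(1−ν²)/E_s · I_f.
S_e = 125 × 2 × (1 − 0.32²) / 22800 × 0.6
    = 125 × 2 × 0.8976 / 22800 × 0.6
    = 0.005905 m = 5.905 mm

S_e ≈ 5.91 mm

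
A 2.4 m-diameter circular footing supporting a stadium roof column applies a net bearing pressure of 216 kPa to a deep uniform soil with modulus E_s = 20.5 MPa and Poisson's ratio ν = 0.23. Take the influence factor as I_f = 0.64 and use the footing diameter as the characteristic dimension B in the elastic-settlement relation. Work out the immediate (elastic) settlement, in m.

S_e ≈ 0.0153 m

Immediate (elastic) settlement: S_e = q·B·(1−ν²)/E_s · I_f.
E_s = 20.5 MPa = 20500 kPa.
S_e = 216 × 2.4 × (1 − 0.23²) / 20500 × 0.64
    = 216 × 2.4 × 0.9471 / 20500 × 0.64
    = 0.01533 m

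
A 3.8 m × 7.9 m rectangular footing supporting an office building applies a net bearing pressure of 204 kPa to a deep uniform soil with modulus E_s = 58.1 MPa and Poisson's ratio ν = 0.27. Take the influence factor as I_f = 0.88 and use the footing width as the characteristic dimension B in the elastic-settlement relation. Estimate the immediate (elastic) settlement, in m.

Immediate (elastic) settlement: S_e = q·B·(1−ν²)/E_s · I_f.
E_s = 58.1 MPa = 58100 kPa.
S_e = 204 × 3.8 × (1 − 0.27²) / 58100 × 0.88
    = 204 × 3.8 × 0.9271 / 58100 × 0.88
    = 0.01089 m

S_e ≈ 0.0109 m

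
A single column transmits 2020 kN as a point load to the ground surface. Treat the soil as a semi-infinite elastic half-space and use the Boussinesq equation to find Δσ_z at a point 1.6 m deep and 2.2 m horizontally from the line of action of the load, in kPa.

Δσ_z ≈ 26.5 kPa

Boussinesq vertical stress below a point load on an elastic half-space:
Δσ_z = 3P/(2πz²) · [1 + (r/z)²]^(−5/2)
r/z = 2.2/1.6 = 1.375; [1+(r/z)²]^(−5/2) = 0.070392.
Δσ_z = 3×2020/(2π×1.6²) × 0.070392 = 376.75 × 0.070392 = 26.52 kPa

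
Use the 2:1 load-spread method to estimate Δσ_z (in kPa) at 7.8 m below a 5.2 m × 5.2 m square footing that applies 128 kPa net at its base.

Δσ_z ≈ 20.5 kPa

By the 2:1 method the load spreads at 1 horizontal : 2 vertical, so at depth z the loaded area has grown by z in each plan dimension:
Δσ = qBL/((B+z)(L+z)) = 128×5.2×5.2/((5.2+7.8)(5.2+7.8)) = 20.48 kPa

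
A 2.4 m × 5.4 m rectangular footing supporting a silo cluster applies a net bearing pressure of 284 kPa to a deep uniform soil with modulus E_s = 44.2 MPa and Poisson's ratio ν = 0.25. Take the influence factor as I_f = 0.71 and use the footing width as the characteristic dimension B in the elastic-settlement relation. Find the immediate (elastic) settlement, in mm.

Immediate (elastic) settlement: S_e = q·B·(1−ν²)/E_s · I_f.
E_s = 44.2 MPa = 44200 kPa.
S_e = 284 × 2.4 × (1 − 0.25²) / 44200 × 0.71
    = 284 × 2.4 × 0.9375 / 44200 × 0.71
    = 0.01026 m = 10.26 mm

S_e ≈ 10.3 mm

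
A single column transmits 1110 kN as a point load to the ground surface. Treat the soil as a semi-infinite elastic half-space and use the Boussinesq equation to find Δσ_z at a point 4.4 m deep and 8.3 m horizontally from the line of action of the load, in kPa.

Boussinesq vertical stress below a point load on an elastic half-space:
Δσ_z = 3P/(2πz²) · [1 + (r/z)²]^(−5/2)
r/z = 8.3/4.4 = 1.8864; [1+(r/z)²]^(−5/2) = 0.022541.
Δσ_z = 3×1110/(2π×4.4²) × 0.022541 = 27.375 × 0.022541 = 0.6171 kPa

Δσ_z ≈ 0.617 kPa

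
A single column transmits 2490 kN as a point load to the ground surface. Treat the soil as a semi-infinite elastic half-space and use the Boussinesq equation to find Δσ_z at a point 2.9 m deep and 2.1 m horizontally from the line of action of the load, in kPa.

Δσ_z ≈ 49.3 kPa

Boussinesq vertical stress below a point load on an elastic half-space:
Δσ_z = 3P/(2πz²) · [1 + (r/z)²]^(−5/2)
r/z = 2.1/2.9 = 0.72414; [1+(r/z)²]^(−5/2) = 0.34855.
Δσ_z = 3×2490/(2π×2.9²) × 0.34855 = 141.37 × 0.34855 = 49.27 kPa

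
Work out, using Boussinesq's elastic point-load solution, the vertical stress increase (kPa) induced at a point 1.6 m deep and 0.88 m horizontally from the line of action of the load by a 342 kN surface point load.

Boussinesq vertical stress below a point load on an elastic half-space:
Δσ_z = 3P/(2πz²) · [1 + (r/z)²]^(−5/2)
r/z = 0.88/1.6 = 0.55; [1+(r/z)²]^(−5/2) = 0.51648.
Δσ_z = 3×342/(2π×1.6²) × 0.51648 = 63.786 × 0.51648 = 32.94 kPa

Δσ_z ≈ 32.9 kPa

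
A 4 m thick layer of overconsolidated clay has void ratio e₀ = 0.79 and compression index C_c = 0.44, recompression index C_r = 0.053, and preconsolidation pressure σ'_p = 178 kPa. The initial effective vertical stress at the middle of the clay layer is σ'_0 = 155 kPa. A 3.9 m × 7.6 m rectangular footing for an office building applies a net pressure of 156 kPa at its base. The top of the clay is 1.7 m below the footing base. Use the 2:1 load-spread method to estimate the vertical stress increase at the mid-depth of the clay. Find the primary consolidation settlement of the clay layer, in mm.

Mid-depth of clay below the footing base: z = 1.7 + 4/2 = 3.7 m.
Stress increase at mid-clay by the 2:1 spreading method:
Δσ = qBL/((B+z)(L+z)) = 156×3.9×7.6/((3.9+3.7)(7.6+3.7)) = 53.841 kPa
Final effective stress: σ'_f = 155 + 53.841 = 208.84 kPa.
σ'_f = 208.84 > σ'_p = 178 kPa, so the stress path crosses the preconsolidation pressure — recompression up to σ'_p, then virgin compression beyond:
S_c = H/(1+e₀)·[C_r·log₁₀(σ'_p/σ'_0) + C_c·log₁₀(σ'_f/σ'_p)]
    = 4/1.79 × [0.053×log₁₀(178/155) + 0.44×log₁₀(208.84/178)]
    = 2.2346 × [0.0031847 + 0.030533] = 0.07535 m

S_c ≈ 75.3 mm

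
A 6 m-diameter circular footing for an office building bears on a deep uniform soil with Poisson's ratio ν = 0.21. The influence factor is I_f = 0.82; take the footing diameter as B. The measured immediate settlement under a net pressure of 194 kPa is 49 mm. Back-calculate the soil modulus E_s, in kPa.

S_e = q·B·(1−ν²)/E_s · I_f  ⇒  E_s = q·B·(1−ν²)·I_f / S_e.
E_s = 194 × 6 × 0.9559 × 0.82 / 0.049 = 18620 kPa

E_s ≈ 18600 kPa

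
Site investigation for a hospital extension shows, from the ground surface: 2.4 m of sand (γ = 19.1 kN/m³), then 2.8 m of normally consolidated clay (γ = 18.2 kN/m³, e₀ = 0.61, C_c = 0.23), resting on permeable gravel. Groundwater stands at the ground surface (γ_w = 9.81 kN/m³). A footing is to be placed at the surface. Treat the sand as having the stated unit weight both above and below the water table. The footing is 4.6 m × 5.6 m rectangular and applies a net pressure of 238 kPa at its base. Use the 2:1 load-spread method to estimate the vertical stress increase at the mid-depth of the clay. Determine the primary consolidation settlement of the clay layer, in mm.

Mid-depth of clay below the ground surface: z = 2.4 + 2.8/2 = 3.8 m.
Total vertical stress at mid-clay: σ_v = 19.1×2.4 + 18.2×1.4 = 71.32 kPa.
Pore pressure: u = 9.81×(3.8 − 0) = 37.278 kPa.
Initial effective stress: σ'_0 = σ_v − u = 71.32 − 37.278 = 34.042 kPa.
Stress increase at mid-clay by the 2:1 spreading method:
Δσ = qBL/((B+z)(L+z)) = 238×4.6×5.6/((4.6+3.8)(5.6+3.8)) = 77.645 kPa
Final effective stress: σ'_f = σ'_0 + Δσ = 34.042 + 77.645 = 111.69 kPa.
Normally consolidated clay, so the full stress increment lies on the virgin compression line:
S_c = C_c·H/(1+e₀)·log₁₀(σ'_f/σ'_0) = 0.23×2.8/(1+0.61)×log₁₀(111.69/34.042)
    = 0.4 × 0.516 = 0.2064 m

S_c ≈ 206 mm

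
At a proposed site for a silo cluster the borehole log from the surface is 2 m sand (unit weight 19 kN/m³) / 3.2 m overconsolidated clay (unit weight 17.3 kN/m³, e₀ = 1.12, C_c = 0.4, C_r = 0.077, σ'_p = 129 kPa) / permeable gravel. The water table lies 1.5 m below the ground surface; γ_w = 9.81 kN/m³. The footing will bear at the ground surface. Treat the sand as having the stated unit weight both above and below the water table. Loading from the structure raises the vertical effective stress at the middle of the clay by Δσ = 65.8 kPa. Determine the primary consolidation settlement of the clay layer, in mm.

Mid-depth of clay below the ground surface: z = 2 + 3.2/2 = 3.6 m.
Total vertical stress at mid-clay: σ_v = 19×2 + 17.3×1.6 = 65.68 kPa.
Pore pressure: u = 9.81×(3.6 − 1.5) = 20.601 kPa.
Initial effective stress: σ'_0 = σ_v − u = 65.68 − 20.601 = 45.079 kPa.
Final effective stress: σ'_f = 45.079 + 65.8 = 110.88 kPa.
σ'_f = 110.88 ≤ σ'_p = 129 kPa, so the clay remains overconsolidated and only the recompression index applies:
S_c = C_r·H/(1+e₀)·log₁₀(σ'_f/σ'_0) = 0.077×3.2/2.12×log₁₀(110.88/45.079)
    = 0.11622 × 0.39088 = 0.04543 m

S_c ≈ 45.4 mm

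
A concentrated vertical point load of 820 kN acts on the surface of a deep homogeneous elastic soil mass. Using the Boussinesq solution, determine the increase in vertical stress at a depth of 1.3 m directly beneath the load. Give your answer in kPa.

Δσ_z ≈ 232 kPa

Boussinesq vertical stress below a point load on an elastic half-space:
Δσ_z = 3P/(2πz²) · [1 + (r/z)²]^(−5/2)
r/z = 0/1.3 = 0; [1+(r/z)²]^(−5/2) = 1.
Δσ_z = 3×820/(2π×1.3²) × 1 = 231.67 × 1 = 231.7 kPa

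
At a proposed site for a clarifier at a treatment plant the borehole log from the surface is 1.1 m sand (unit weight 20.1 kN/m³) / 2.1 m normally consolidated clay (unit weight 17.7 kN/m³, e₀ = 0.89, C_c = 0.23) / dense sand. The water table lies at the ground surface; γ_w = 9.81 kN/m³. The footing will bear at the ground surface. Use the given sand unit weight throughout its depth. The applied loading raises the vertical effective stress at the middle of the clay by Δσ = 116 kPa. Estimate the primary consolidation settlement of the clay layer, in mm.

S_c ≈ 215 mm

Mid-depth of clay below the ground surface: z = 1.1 + 2.1/2 = 2.15 m.
Total vertical stress at mid-clay: σ_v = 20.1×1.1 + 17.7×1.05 = 40.695 kPa.
Pore pressure: u = 9.81×(2.15 − 0) = 21.091 kPa.
Initial effective stress: σ'_0 = σ_v − u = 40.695 − 21.091 = 19.604 kPa.
Final effective stress: σ'_f = σ'_0 + Δσ = 19.604 + 116 = 135.6 kPa.
Normally consolidated clay, so the full stress increment lies on the virgin compression line:
S_c = C_c·H/(1+e₀)·log₁₀(σ'_f/σ'_0) = 0.23×2.1/(1+0.89)×log₁₀(135.6/19.604)
    = 0.25556 × 0.83991 = 0.2146 m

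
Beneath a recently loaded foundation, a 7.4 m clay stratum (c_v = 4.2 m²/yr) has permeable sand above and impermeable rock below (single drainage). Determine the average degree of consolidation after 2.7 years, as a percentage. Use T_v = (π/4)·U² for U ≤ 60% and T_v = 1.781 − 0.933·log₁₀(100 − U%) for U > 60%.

U ≈ 51.3 %

Drainage path length: H_d = H = 7.4 m (single drainage).
T_v = c_v·t/H_d² = 4.2×2.7/7.4² = 0.20709.
T_v = 0.20709 corresponds to the U ≤ 60% branch:
U = √(4T_v/π) = 0.5135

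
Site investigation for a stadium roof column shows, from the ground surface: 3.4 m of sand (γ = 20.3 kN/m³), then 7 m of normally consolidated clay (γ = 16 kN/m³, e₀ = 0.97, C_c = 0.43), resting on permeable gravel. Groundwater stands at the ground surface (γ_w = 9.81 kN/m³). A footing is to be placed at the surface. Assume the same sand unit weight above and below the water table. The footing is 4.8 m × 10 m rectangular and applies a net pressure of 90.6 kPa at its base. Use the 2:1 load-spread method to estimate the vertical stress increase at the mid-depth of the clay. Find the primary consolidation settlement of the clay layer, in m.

Mid-depth of clay below the ground surface: z = 3.4 + 7/2 = 6.9 m.
Total vertical stress at mid-clay: σ_v = 20.3×3.4 + 16×3.5 = 125.02 kPa.
Pore pressure: u = 9.81×(6.9 − 0) = 67.689 kPa.
Initial effective stress: σ'_0 = σ_v − u = 125.02 − 67.689 = 57.331 kPa.
Stress increase at mid-clay by the 2:1 spreading method:
Δσ = qBL/((B+z)(L+z)) = 90.6×4.8×10/((4.8+6.9)(10+6.9)) = 21.994 kPa
Final effective stress: σ'_f = σ'_0 + Δσ = 57.331 + 21.994 = 79.325 kPa.
Normally consolidated clay, so the full stress increment lies on the virgin compression line:
S_c = C_c·H/(1+e₀)·log₁₀(σ'_f/σ'_0) = 0.43×7/(1+0.97)×log₁₀(79.325/57.331)
    = 1.5279 × 0.14102 = 0.2155 m

S_c ≈ 0.215 m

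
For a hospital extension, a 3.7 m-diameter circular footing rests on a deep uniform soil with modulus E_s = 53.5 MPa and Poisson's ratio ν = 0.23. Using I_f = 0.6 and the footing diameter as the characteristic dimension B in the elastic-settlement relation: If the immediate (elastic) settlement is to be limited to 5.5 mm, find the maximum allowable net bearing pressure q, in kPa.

E_s = 53.5 MPa = 53500 kPa.
S_e = q·B·(1−ν²)/E_s · I_f  ⇒  q = S_e·E_s / (B·(1−ν²)·I_f).
q = 0.0055 × 53500 / (3.7 × 0.9471 × 0.6) = 139.9 kPa

q ≈ 140 kPa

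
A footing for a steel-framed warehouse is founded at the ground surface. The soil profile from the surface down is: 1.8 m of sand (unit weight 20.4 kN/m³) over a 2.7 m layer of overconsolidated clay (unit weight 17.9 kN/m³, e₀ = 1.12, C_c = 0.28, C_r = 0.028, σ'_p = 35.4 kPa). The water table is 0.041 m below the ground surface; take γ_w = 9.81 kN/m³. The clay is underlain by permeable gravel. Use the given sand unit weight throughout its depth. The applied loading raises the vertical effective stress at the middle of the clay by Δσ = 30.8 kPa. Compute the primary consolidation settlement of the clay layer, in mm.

S_c ≈ 87.1 mm

Mid-depth of clay below the ground surface: z = 1.8 + 2.7/2 = 3.15 m.
Total vertical stress at mid-clay: σ_v = 20.4×1.8 + 17.9×1.35 = 60.885 kPa.
Pore pressure: u = 9.81×(3.15 − 0.041) = 30.499 kPa.
Initial effective stress: σ'_0 = σ_v − u = 60.885 − 30.499 = 30.386 kPa.
Final effective stress: σ'_f = 30.386 + 30.8 = 61.186 kPa.
σ'_f = 61.186 > σ'_p = 35.4 kPa, so the stress path crosses the preconsolidation pressure — recompression up to σ'_p, then virgin compression beyond:
S_c = H/(1+e₀)·[C_r·log₁₀(σ'_p/σ'_0) + C_c·log₁₀(σ'_f/σ'_p)]
    = 2.7/2.12 × [0.028×log₁₀(35.4/30.386) + 0.28×log₁₀(61.186/35.4)]
    = 1.2736 × [0.0018572 + 0.066542] = 0.08711 m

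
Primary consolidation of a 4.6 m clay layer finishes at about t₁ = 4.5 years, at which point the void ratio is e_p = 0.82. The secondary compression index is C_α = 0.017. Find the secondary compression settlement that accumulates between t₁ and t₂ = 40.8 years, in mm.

S_s ≈ 41.1 mm

Secondary compression: S_s = C_α·H/(1+e_p)·log₁₀(t₂/t₁)
S_s = 0.017×4.6/(1+0.82)×log₁₀(40.8/4.5)
    = 0.04297 × 0.9574 = 0.04114 m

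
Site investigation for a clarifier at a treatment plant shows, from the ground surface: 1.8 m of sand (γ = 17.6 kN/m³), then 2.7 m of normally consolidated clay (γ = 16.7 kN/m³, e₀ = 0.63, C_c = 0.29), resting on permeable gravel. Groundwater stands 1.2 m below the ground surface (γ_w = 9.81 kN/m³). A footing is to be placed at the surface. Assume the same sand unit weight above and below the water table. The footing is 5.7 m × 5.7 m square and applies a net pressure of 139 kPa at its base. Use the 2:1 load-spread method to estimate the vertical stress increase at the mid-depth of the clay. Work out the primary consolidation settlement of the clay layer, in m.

Mid-depth of clay below the ground surface: z = 1.8 + 2.7/2 = 3.15 m.
Total vertical stress at mid-clay: σ_v = 17.6×1.8 + 16.7×1.35 = 54.225 kPa.
Pore pressure: u = 9.81×(3.15 − 1.2) = 19.13 kPa.
Initial effective stress: σ'_0 = σ_v − u = 54.225 − 19.13 = 35.095 kPa.
Stress increase at mid-clay by the 2:1 spreading method:
Δσ = qBL/((B+z)(L+z)) = 139×5.7×5.7/((5.7+3.15)(5.7+3.15)) = 57.66 kPa
Final effective stress: σ'_f = σ'_0 + Δσ = 35.095 + 57.66 = 92.755 kPa.
Normally consolidated clay, so the full stress increment lies on the virgin compression line:
S_c = C_c·H/(1+e₀)·log₁₀(σ'_f/σ'_0) = 0.29×2.7/(1+0.63)×log₁₀(92.755/35.095)
    = 0.48037 × 0.42209 = 0.2028 m

S_c ≈ 0.203 m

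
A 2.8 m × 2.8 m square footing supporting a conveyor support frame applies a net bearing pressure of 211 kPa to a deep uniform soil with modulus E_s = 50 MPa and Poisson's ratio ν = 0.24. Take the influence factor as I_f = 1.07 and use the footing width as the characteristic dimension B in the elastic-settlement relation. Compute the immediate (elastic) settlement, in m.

S_e ≈ 0.0119 m

Immediate (elastic) settlement: S_e = q·B·(1−ν²)/E_s · I_f.
E_s = 50 MPa = 50000 kPa.
S_e = 211 × 2.8 × (1 − 0.24²) / 50000 × 1.07
    = 211 × 2.8 × 0.9424 / 50000 × 1.07
    = 0.01191 m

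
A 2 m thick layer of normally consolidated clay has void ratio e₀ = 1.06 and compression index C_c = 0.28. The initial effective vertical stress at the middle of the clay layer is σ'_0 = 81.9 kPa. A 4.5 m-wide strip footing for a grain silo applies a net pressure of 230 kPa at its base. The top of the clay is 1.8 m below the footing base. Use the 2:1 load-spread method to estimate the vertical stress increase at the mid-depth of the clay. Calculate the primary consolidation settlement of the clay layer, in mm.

S_c ≈ 119 mm

Mid-depth of clay below the footing base: z = 1.8 + 2/2 = 2.8 m.
Stress increase at mid-clay by the 2:1 spreading method:
Δσ = qB/(B+z) = 230×4.5/(4.5+2.8) = 141.78 kPa
Final effective stress: σ'_f = σ'_0 + Δσ = 81.9 + 141.78 = 223.68 kPa.
Normally consolidated clay, so the full stress increment lies on the virgin compression line:
S_c = C_c·H/(1+e₀)·log₁₀(σ'_f/σ'_0) = 0.28×2/(1+1.06)×log₁₀(223.68/81.9)
    = 0.27184 × 0.43634 = 0.1186 m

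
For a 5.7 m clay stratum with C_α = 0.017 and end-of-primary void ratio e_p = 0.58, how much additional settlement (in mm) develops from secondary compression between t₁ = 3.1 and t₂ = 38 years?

S_s ≈ 66.8 mm

Secondary compression: S_s = C_α·H/(1+e_p)·log₁₀(t₂/t₁)
S_s = 0.017×5.7/(1+0.58)×log₁₀(38/3.1)
    = 0.06133 × 1.088 = 0.06675 m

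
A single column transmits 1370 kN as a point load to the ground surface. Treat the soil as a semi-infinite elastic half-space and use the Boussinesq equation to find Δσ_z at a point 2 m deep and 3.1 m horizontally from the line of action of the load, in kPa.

Boussinesq vertical stress below a point load on an elastic half-space:
Δσ_z = 3P/(2πz²) · [1 + (r/z)²]^(−5/2)
r/z = 3.1/2 = 1.55; [1+(r/z)²]^(−5/2) = 0.046828.
Δσ_z = 3×1370/(2π×2²) × 0.046828 = 163.53 × 0.046828 = 7.658 kPa

Δσ_z ≈ 7.66 kPa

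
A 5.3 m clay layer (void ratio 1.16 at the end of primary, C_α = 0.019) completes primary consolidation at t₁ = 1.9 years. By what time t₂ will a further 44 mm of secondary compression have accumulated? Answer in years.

t₂ ≈ 16.7 years

S_s = C_α·H/(1+e_p)·log₁₀(t₂/t₁) ⇒ log₁₀(t₂/t₁) = S_s·(1+e_p)/(C_α·H).
log₁₀(t₂/t₁) = 0.044 × (1+1.16) / (0.019×5.3) = 0.9438
t₂ = t₁ × 10^0.9438 = 1.9 × 8.786 = 16.69 years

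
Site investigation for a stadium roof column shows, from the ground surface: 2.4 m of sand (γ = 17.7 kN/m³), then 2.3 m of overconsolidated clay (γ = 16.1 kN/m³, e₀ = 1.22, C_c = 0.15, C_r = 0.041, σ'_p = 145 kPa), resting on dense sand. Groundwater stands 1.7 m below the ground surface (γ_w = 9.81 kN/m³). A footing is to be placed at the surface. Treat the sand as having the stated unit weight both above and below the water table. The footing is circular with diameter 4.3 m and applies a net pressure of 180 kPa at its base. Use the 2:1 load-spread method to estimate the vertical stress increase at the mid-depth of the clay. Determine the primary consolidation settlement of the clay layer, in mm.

S_c ≈ 15 mm

Mid-depth of clay below the ground surface: z = 2.4 + 2.3/2 = 3.55 m.
Total vertical stress at mid-clay: σ_v = 17.7×2.4 + 16.1×1.15 = 60.995 kPa.
Pore pressure: u = 9.81×(3.55 − 1.7) = 18.149 kPa.
Initial effective stress: σ'_0 = σ_v − u = 60.995 − 18.149 = 42.846 kPa.
Stress increase at mid-clay by the 2:1 spreading method:
Δσ ≈ qD²/(D+z)² = 180×4.3²/(4.3+3.55)² = 54.009 kPa
Final effective stress: σ'_f = 42.846 + 54.009 = 96.855 kPa.
σ'_f = 96.855 ≤ σ'_p = 145 kPa, so the clay remains overconsolidated and only the recompression index applies:
S_c = C_r·H/(1+e₀)·log₁₀(σ'_f/σ'_0) = 0.041×2.3/2.22×log₁₀(96.855/42.846)
    = 0.042476 × 0.35421 = 0.01505 m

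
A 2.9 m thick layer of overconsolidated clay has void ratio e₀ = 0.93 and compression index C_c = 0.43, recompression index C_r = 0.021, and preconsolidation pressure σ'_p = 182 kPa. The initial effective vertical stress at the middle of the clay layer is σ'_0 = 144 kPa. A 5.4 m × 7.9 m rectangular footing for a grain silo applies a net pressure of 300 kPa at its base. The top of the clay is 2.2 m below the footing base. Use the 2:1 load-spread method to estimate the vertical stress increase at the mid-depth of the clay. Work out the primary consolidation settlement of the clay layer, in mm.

S_c ≈ 110 mm

Mid-depth of clay below the footing base: z = 2.2 + 2.9/2 = 3.65 m.
Stress increase at mid-clay by the 2:1 spreading method:
Δσ = qBL/((B+z)(L+z)) = 300×5.4×7.9/((5.4+3.65)(7.9+3.65)) = 122.44 kPa
Final effective stress: σ'_f = 144 + 122.44 = 266.44 kPa.
σ'_f = 266.44 > σ'_p = 182 kPa, so the stress path crosses the preconsolidation pressure — recompression up to σ'_p, then virgin compression beyond:
S_c = H/(1+e₀)·[C_r·log₁₀(σ'_p/σ'_0) + C_c·log₁₀(σ'_f/σ'_p)]
    = 2.9/1.93 × [0.021×log₁₀(182/144) + 0.43×log₁₀(266.44/182)]
    = 1.5026 × [0.0021359 + 0.071177] = 0.1102 m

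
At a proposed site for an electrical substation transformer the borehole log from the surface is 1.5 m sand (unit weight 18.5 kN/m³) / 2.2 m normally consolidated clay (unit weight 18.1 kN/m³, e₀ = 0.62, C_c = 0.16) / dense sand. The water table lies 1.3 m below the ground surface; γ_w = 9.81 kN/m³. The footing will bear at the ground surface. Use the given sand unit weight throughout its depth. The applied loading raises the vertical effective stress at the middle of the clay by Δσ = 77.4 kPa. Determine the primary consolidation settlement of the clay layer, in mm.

Mid-depth of clay below the ground surface: z = 1.5 + 2.2/2 = 2.6 m.
Total vertical stress at mid-clay: σ_v = 18.5×1.5 + 18.1×1.1 = 47.66 kPa.
Pore pressure: u = 9.81×(2.6 − 1.3) = 12.753 kPa.
Initial effective stress: σ'_0 = σ_v − u = 47.66 − 12.753 = 34.907 kPa.
Final effective stress: σ'_f = σ'_0 + Δσ = 34.907 + 77.4 = 112.31 kPa.
Normally consolidated clay, so the full stress increment lies on the virgin compression line:
S_c = C_c·H/(1+e₀)·log₁₀(σ'_f/σ'_0) = 0.16×2.2/(1+0.62)×log₁₀(112.31/34.907)
    = 0.21728 × 0.50751 = 0.1103 m

S_c ≈ 110 mm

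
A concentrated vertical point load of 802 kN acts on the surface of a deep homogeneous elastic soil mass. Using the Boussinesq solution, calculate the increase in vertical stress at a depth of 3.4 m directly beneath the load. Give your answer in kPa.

Boussinesq vertical stress below a point load on an elastic half-space:
Δσ_z = 3P/(2πz²) · [1 + (r/z)²]^(−5/2)
r/z = 0/3.4 = 0; [1+(r/z)²]^(−5/2) = 1.
Δσ_z = 3×802/(2π×3.4²) × 1 = 33.125 × 1 = 33.12 kPa

Δσ_z ≈ 33.1 kPa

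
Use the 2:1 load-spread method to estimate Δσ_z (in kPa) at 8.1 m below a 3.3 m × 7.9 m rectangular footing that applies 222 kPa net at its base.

Δσ_z ≈ 31.7 kPa

By the 2:1 method the load spreads at 1 horizontal : 2 vertical, so at depth z the loaded area has grown by z in each plan dimension:
Δσ = qBL/((B+z)(L+z)) = 222×3.3×7.9/((3.3+8.1)(7.9+8.1)) = 31.73 kPa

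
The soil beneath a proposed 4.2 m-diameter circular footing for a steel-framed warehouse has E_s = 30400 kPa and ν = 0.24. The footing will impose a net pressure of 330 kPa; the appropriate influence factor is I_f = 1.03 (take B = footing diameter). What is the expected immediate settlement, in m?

S_e ≈ 0.0443 m

Immediate (elastic) settlement: S_e = q·B·(1−ν²)/E_s · I_f.
S_e = 330 × 4.2 × (1 − 0.24²) / 30400 × 1.03
    = 330 × 4.2 × 0.9424 / 30400 × 1.03
    = 0.04425 m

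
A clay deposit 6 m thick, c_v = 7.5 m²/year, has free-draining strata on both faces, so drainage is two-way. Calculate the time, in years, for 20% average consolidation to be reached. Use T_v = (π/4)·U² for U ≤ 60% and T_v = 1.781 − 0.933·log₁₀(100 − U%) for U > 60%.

Drainage path length: H_d = H/2 = 3 m (double drainage).
U ≤ 60%: T_v = (π/4)·U² = (π/4)×0.2² = 0.031416.
t = T_v·H_d²/c_v = 0.031416×3²/7.5 = 0.0377 years.

t ≈ 0.0377 years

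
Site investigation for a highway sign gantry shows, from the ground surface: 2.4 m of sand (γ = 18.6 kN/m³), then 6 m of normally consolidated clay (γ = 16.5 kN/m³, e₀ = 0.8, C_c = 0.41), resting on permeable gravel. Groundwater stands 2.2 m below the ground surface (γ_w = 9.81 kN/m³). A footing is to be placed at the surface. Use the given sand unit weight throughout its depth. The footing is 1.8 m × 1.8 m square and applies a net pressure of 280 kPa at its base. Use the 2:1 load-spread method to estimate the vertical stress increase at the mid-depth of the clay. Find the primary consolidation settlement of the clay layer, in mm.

S_c ≈ 146 mm

Mid-depth of clay below the ground surface: z = 2.4 + 6/2 = 5.4 m.
Total vertical stress at mid-clay: σ_v = 18.6×2.4 + 16.5×3 = 94.14 kPa.
Pore pressure: u = 9.81×(5.4 − 2.2) = 31.392 kPa.
Initial effective stress: σ'_0 = σ_v − u = 94.14 − 31.392 = 62.748 kPa.
Stress increase at mid-clay by the 2:1 spreading method:
Δσ = qBL/((B+z)(L+z)) = 280×1.8×1.8/((1.8+5.4)(1.8+5.4)) = 17.5 kPa
Final effective stress: σ'_f = σ'_0 + Δσ = 62.748 + 17.5 = 80.248 kPa.
Normally consolidated clay, so the full stress increment lies on the virgin compression line:
S_c = C_c·H/(1+e₀)·log₁₀(σ'_f/σ'_0) = 0.41×6/(1+0.8)×log₁₀(80.248/62.748)
    = 1.3667 × 0.10683 = 0.146 m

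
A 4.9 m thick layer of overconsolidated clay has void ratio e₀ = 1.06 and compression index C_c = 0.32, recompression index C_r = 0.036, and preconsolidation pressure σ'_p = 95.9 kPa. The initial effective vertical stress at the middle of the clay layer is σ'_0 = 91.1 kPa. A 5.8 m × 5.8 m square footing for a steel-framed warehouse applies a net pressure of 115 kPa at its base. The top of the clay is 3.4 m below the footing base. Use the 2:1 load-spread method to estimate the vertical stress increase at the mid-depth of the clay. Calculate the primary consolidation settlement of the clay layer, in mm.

S_c ≈ 74.9 mm

Mid-depth of clay below the footing base: z = 3.4 + 4.9/2 = 5.85 m.
Stress increase at mid-clay by the 2:1 spreading method:
Δσ = qBL/((B+z)(L+z)) = 115×5.8×5.8/((5.8+5.85)(5.8+5.85)) = 28.504 kPa
Final effective stress: σ'_f = 91.1 + 28.504 = 119.6 kPa.
σ'_f = 119.6 > σ'_p = 95.9 kPa, so the stress path crosses the preconsolidation pressure — recompression up to σ'_p, then virgin compression beyond:
S_c = H/(1+e₀)·[C_r·log₁₀(σ'_p/σ'_0) + C_c·log₁₀(σ'_f/σ'_p)]
    = 4.9/2.06 × [0.036×log₁₀(95.9/91.1) + 0.32×log₁₀(119.6/95.9)]
    = 2.3786 × [0.00080281 + 0.030692] = 0.07491 m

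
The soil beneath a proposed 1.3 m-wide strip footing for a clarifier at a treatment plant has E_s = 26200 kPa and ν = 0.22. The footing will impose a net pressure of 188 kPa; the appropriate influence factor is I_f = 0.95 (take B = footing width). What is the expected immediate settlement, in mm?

S_e ≈ 8.43 mm

Immediate (elastic) settlement: S_e = q·B·(1−ν²)/E_s · I_f.
S_e = 188 × 1.3 × (1 − 0.22²) / 26200 × 0.95
    = 188 × 1.3 × 0.9516 / 26200 × 0.95
    = 0.008433 m = 8.433 mm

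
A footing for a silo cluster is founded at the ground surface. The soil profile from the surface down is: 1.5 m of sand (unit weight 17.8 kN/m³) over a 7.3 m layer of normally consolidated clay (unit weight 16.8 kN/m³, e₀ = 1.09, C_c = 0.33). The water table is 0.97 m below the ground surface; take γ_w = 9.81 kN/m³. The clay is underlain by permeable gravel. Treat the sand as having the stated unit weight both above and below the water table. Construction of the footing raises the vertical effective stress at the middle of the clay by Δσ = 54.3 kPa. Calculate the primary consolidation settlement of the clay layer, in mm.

S_c ≈ 384 mm

Mid-depth of clay below the ground surface: z = 1.5 + 7.3/2 = 5.15 m.
Total vertical stress at mid-clay: σ_v = 17.8×1.5 + 16.8×3.65 = 88.02 kPa.
Pore pressure: u = 9.81×(5.15 − 0.97) = 41.006 kPa.
Initial effective stress: σ'_0 = σ_v − u = 88.02 − 41.006 = 47.014 kPa.
Final effective stress: σ'_f = σ'_0 + Δσ = 47.014 + 54.3 = 101.31 kPa.
Normally consolidated clay, so the full stress increment lies on the virgin compression line:
S_c = C_c·H/(1+e₀)·log₁₀(σ'_f/σ'_0) = 0.33×7.3/(1+1.09)×log₁₀(101.31/47.014)
    = 1.1526 × 0.33343 = 0.3843 m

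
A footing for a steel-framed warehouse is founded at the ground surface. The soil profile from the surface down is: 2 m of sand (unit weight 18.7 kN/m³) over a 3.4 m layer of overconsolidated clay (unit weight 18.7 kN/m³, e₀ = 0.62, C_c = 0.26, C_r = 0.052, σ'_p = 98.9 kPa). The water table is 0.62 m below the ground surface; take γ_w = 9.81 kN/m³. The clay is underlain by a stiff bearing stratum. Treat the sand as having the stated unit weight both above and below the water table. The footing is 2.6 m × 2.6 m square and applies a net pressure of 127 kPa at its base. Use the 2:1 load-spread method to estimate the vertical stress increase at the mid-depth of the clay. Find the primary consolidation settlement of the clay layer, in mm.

S_c ≈ 20.9 mm

Mid-depth of clay below the ground surface: z = 2 + 3.4/2 = 3.7 m.
Total vertical stress at mid-clay: σ_v = 18.7×2 + 18.7×1.7 = 69.19 kPa.
Pore pressure: u = 9.81×(3.7 − 0.62) = 30.215 kPa.
Initial effective stress: σ'_0 = σ_v − u = 69.19 − 30.215 = 38.975 kPa.
Stress increase at mid-clay by the 2:1 spreading method:
Δσ = qBL/((B+z)(L+z)) = 127×2.6×2.6/((2.6+3.7)(2.6+3.7)) = 21.631 kPa
Final effective stress: σ'_f = 38.975 + 21.631 = 60.606 kPa.
σ'_f = 60.606 ≤ σ'_p = 98.9 kPa, so the clay remains overconsolidated and only the recompression index applies:
S_c = C_r·H/(1+e₀)·log₁₀(σ'_f/σ'_0) = 0.052×3.4/1.62×log₁₀(60.606/38.975)
    = 0.10914 × 0.19173 = 0.02092 m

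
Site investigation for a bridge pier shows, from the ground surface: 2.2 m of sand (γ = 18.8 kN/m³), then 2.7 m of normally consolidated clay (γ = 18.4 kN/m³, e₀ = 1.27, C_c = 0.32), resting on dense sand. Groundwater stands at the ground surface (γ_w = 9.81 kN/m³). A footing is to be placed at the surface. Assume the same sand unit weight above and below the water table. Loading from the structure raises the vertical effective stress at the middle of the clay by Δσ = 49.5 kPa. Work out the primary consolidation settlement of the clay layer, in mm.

Mid-depth of clay below the ground surface: z = 2.2 + 2.7/2 = 3.55 m.
Total vertical stress at mid-clay: σ_v = 18.8×2.2 + 18.4×1.35 = 66.2 kPa.
Pore pressure: u = 9.81×(3.55 − 0) = 34.825 kPa.
Initial effective stress: σ'_0 = σ_v − u = 66.2 − 34.825 = 31.375 kPa.
Final effective stress: σ'_f = σ'_0 + Δσ = 31.375 + 49.5 = 80.875 kPa.
Normally consolidated clay, so the full stress increment lies on the virgin compression line:
S_c = C_c·H/(1+e₀)·log₁₀(σ'_f/σ'_0) = 0.32×2.7/(1+1.27)×log₁₀(80.875/31.375)
    = 0.38062 × 0.41123 = 0.1565 m

S_c ≈ 157 mm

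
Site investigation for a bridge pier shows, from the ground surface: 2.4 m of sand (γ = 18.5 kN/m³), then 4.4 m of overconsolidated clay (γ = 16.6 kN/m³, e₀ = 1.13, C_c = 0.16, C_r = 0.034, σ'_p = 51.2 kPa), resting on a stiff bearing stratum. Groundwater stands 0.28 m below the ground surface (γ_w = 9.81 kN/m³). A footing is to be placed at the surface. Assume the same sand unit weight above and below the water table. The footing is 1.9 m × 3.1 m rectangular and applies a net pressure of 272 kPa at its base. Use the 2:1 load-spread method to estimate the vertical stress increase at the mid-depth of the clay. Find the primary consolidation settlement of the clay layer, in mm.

Mid-depth of clay below the ground surface: z = 2.4 + 4.4/2 = 4.6 m.
Total vertical stress at mid-clay: σ_v = 18.5×2.4 + 16.6×2.2 = 80.92 kPa.
Pore pressure: u = 9.81×(4.6 − 0.28) = 42.379 kPa.
Initial effective stress: σ'_0 = σ_v − u = 80.92 − 42.379 = 38.541 kPa.
Stress increase at mid-clay by the 2:1 spreading method:
Δσ = qBL/((B+z)(L+z)) = 272×1.9×3.1/((1.9+4.6)(3.1+4.6)) = 32.01 kPa
Final effective stress: σ'_f = 38.541 + 32.01 = 70.551 kPa.
σ'_f = 70.551 > σ'_p = 51.2 kPa, so the stress path crosses the preconsolidation pressure — recompression up to σ'_p, then virgin compression beyond:
S_c = H/(1+e₀)·[C_r·log₁₀(σ'_p/σ'_0) + C_c·log₁₀(σ'_f/σ'_p)]
    = 4.4/2.13 × [0.034×log₁₀(51.2/38.541) + 0.16×log₁₀(70.551/51.2)]
    = 2.0657 × [0.0041938 + 0.022277] = 0.05468 m

S_c ≈ 54.7 mm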